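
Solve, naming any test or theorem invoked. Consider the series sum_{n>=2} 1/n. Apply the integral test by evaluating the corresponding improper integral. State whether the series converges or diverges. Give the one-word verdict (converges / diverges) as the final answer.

Let f(x) = 1/x. Then f is positive, continuous, and decreasing on [2, infinity), so the integral test applies.
Compute the improper integral int_{2}^infinity f(x) dx:
  antiderivative F(x) = log(x).
  As x -> infinity, log(x) -> infinity.
  So int = infinity - log(2) = infinity. By the integral test, the series diverges.

diverges


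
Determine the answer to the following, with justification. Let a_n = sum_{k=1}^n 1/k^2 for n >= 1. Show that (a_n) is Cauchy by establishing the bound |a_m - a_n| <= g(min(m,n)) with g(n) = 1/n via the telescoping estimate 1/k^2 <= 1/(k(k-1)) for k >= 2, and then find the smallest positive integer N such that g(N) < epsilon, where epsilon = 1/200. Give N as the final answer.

For m > n >= 1: |a_m - a_n| = sum_{k=n+1}^m 1/k^2.
Use 1/k^2 <= 1/(k(k-1)) = 1/(k-1) - 1/k for k >= 2:
sum_{k=n+1}^m 1/k^2 <= sum_{k=n+1}^m (1/(k-1) - 1/k) = 1/n - 1/m <= 1/n.
By symmetry the same bound holds with n,m swapped, so |a_m - a_n| <= 1/min(m,n) = g(min(m,n)). Since g(n) -> 0, (a_n) is Cauchy.
Now solve g(N) < 1/200: 1/N < 1/200 <=> N > 1/(1/200) = 200.
The smallest integer strictly greater than 200 is N = 201.
Check: g(201) = 1/201 < 1/200; g(200) = 1/200 >= 1/200. So N = 201.

201


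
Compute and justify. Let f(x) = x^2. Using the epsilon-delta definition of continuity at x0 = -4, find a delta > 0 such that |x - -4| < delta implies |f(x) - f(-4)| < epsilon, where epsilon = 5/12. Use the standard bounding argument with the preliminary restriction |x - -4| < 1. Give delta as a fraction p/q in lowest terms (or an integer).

Factor: |x^2 - (-4)^2| = |x - -4| * |x + -4|.
Impose |x - -4| < 1 first. Then |x + -4| = |(x - -4) + 2*(-4)| <= |x - -4| + 2*|-4| < 1 + 8 = 9.
So |x^2 - (-4)^2| < delta * 9.
We need delta * 9 <= 5/12, i.e. delta <= 5/12/9 = 5/108.
Since 5/108 < 1, this is tighter than 1; take delta = 5/108.
So delta = 5/108 works.

5/108


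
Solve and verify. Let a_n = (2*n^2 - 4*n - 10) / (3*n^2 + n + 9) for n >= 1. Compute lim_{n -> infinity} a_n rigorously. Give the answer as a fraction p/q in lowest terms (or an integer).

Divide numerator and denominator by n^2, the highest power:
numerator / n^2 = 2 - 4/n - 10/n^2
denominator / n^2 = 3 + 1/n + 9/n^2
As n -> infinity, all terms of the form c/n^k (k >= 1) tend to 0.
So numerator / n^2 -> 2 and denominator / n^2 -> 3.
Therefore lim a_n = 2/3.

2/3


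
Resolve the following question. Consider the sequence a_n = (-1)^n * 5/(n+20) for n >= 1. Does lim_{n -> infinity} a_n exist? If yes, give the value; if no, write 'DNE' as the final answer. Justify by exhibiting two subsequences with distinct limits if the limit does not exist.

Examine the behaviour of a_n along subsequences.
Even-n subsequence a_{2k} = 5/(2k+20) -> 0. Odd-n subsequence a_{2k+1} = -5/(2k+21) -> 0. Both tend to 0, which suggests the limit is 0; verify directly.
|a_n - 0| = 5/(n+20) < 5/n for every n >= 1.
Given epsilon > 0, choose a positive integer N > 5/epsilon. Then for all n >= N, |a_n| < 5/n <= 5/N < epsilon.
So by the definition of the limit, lim a_n exists and equals 0.

0


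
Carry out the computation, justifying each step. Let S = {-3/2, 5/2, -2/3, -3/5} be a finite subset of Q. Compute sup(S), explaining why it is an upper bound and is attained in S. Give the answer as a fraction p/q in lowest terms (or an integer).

S is finite, so sup(S) = max(S).
Sorted decreasing:
5/2, -3/5, -2/3, -3/2
The extremum is 5/2.
For every x in S, x <= 5/2. And 5/2 is in S, so it is attained.
Therefore sup(S) = 5/2.

5/2


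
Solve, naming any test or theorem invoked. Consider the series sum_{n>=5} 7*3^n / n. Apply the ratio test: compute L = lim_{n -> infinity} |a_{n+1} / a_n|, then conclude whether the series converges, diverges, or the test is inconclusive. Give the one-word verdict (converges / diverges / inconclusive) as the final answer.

Let a_n denote the general term. Form the ratio a_{n+1}/a_n and simplify:
a_{n+1}/a_n = 3*n/(n + 1)
Take the limit as n -> infinity: L = 3.
Since L = 3 > 1 (or L = infinity), the ratio test implies the series diverges.

diverges


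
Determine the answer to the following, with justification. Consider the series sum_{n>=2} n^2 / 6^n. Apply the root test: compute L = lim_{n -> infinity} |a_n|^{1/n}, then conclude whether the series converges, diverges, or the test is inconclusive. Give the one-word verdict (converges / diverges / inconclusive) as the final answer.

Let a_n denote the general term. Form |a_n|^(1/n) and simplify:
|a_n|^(1/n) = n^(2/n)/6
Take the limit as n -> infinity: L = 1/6.
Since L = 1/6 < 1, the root test implies convergence.

converges


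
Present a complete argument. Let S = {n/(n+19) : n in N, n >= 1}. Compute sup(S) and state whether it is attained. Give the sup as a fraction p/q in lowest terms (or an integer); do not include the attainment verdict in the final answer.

Analysis:
- Values: 1/20, 2/21, 3/22, 4/23, ... strictly increasing.
- Minimum is 1/20 (n=1); inf = 1/20 (attained).
- n/(n+19) = 1 - 19/(n+19) -> 1 from below as n -> infinity, and never equals 1.
- So sup = 1 (not attained).
Conclusion: sup(S) = 1, not attained in S.

1


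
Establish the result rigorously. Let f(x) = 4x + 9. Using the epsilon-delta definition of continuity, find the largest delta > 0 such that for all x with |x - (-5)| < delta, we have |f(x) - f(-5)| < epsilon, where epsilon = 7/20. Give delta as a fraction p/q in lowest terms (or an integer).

We compute f(-5) = 4*(-5) + 9 = -11.
|f(x) - f(-5)| = |4x + 9 - (-11)| = |4(x - (-5))| = 4|x - (-5)|.
We need 4|x - (-5)| < 7/20, i.e. |x - (-5)| < 7/20 / 4 = 7/80.
So any delta <= 7/80 works. Conversely, if delta > 7/80, then x = -5 + 7/80 satisfies |x - (-5)| = 7/80 < delta but |f(x) - f(-5)| = 4 * 7/80 = 7/20, which is not < 7/20; so no larger delta works.
Hence the largest such delta is 7/80.

7/80


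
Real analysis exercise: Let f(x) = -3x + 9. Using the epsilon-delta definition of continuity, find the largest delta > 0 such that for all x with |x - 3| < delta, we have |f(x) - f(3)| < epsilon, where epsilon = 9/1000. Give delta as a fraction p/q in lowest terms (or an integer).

We compute f(3) = -3*(3) + 9 = 0.
|f(x) - f(3)| = |-3x + 9 - (0)| = |-3(x - 3)| = 3|x - 3|.
We need 3|x - 3| < 9/1000, i.e. |x - 3| < 9/1000 / 3 = 3/1000.
So any delta <= 3/1000 works. Conversely, if delta > 3/1000, then x = 3 + 3/1000 satisfies |x - 3| = 3/1000 < delta but |f(x) - f(3)| = 3 * 3/1000 = 9/1000, which is not < 9/1000; so no larger delta works.
Hence the largest such delta is 3/1000.

3/1000


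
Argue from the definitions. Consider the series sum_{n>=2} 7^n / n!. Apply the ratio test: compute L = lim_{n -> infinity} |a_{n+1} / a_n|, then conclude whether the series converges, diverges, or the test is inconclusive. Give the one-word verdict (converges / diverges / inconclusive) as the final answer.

Let a_n denote the general term. Form the ratio a_{n+1}/a_n and simplify:
a_{n+1}/a_n = 7/(n + 1)
Take the limit as n -> infinity: L = 0.
Since L = 0 < 1, the ratio test implies the series converges.

converges


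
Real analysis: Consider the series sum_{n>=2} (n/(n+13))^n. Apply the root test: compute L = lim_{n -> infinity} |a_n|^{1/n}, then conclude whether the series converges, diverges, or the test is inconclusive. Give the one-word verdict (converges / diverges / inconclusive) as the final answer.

Let a_n denote the general term. Form |a_n|^(1/n) and simplify:
|a_n|^(1/n) = n/(n + 13)
Take the limit as n -> infinity: L = 1.
Since L = 1, the root test is inconclusive. (In fact a_n = (n/(n+13))^n -> e^(-13) != 0, so the nth-term test shows divergence; but the root test itself gives no conclusion.)

inconclusive


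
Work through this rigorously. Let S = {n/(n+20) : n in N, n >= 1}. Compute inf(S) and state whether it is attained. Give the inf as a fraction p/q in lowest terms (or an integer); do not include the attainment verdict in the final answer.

Analysis:
- Values: 1/21, 1/11, 3/23, 1/6, ... strictly increasing.
- Minimum is 1/21 (n=1); inf = 1/21 (attained).
- n/(n+20) = 1 - 20/(n+20) -> 1 from below as n -> infinity, and never equals 1.
- So sup = 1 (not attained).
Conclusion: inf(S) = 1/21, attained in S.

1/21


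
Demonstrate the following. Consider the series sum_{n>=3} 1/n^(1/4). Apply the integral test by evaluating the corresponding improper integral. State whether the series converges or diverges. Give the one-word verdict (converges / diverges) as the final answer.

Let f(x) = x^(-1/4). Then f is positive, continuous, and decreasing on [3, infinity), so the integral test applies.
Compute the improper integral int_{3}^infinity f(x) dx:
  antiderivative F(x) = 4*x^(3/4)/3.
  As x -> infinity, F(x) -> infinity (since p = 1/4 < 1).
  So the integral diverges. By the integral test, the series diverges.

diverges


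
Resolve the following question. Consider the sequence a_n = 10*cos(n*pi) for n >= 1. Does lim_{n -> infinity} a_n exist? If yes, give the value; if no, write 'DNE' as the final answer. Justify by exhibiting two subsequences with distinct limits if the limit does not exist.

Examine the behaviour of a_n along subsequences.
cos(n*pi) = (-1)^n, so a_n = 10*(-1)^n. a_{2k} = 10 -> 10. a_{2k+1} = -10 -> -10.
Since these two subsequential limits are 10 and -10, distinct, the full sequence cannot converge (a convergent sequence has all subsequences tending to the same limit). So lim a_n does not exist.

DNE


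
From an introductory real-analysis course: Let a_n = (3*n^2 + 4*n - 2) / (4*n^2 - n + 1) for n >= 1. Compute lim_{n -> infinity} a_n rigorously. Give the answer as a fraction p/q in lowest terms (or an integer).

Divide numerator and denominator by n^2, the highest power:
numerator / n^2 = 3 + 4/n - 2/n^2
denominator / n^2 = 4 - 1/n + n^(-2)
As n -> infinity, all terms of the form c/n^k (k >= 1) tend to 0.
So numerator / n^2 -> 3 and denominator / n^2 -> 4.
Therefore lim a_n = 3/4.

3/4


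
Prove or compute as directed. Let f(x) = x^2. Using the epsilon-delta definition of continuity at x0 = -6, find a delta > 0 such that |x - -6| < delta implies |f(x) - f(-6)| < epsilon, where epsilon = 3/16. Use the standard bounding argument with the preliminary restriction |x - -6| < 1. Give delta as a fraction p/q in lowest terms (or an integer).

Factor: |x^2 - (-6)^2| = |x - -6| * |x + -6|.
Impose |x - -6| < 1 first. Then |x + -6| = |(x - -6) + 2*(-6)| <= |x - -6| + 2*|-6| < 1 + 12 = 13.
So |x^2 - (-6)^2| < delta * 13.
We need delta * 13 <= 3/16, i.e. delta <= 3/16/13 = 3/208.
Since 3/208 < 1, this is tighter than 1; take delta = 3/208.
So delta = 3/208 works.

3/208


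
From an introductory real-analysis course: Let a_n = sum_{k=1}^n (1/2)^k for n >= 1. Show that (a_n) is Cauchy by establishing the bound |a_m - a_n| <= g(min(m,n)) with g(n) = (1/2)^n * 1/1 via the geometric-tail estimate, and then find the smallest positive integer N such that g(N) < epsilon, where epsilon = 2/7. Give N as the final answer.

For m > n >= 1: |a_m - a_n| = sum_{k=n+1}^m (1/2)^k < sum_{k=n+1}^infinity (1/2)^k = (1/2)^(n+1) / (1 - 1/2) = (1/2)^n * (1/2) * (2/1) = (1/2)^n * 1/1.
So g(n) = (1/2)^n / 1. Since g(n) -> 0, (a_n) is Cauchy.
Now solve g(N) < 2/7: (1/2)^N / 1 < 2/7 <=> 2^N > 1 / (1 * 2/7) = 7/2.
Check powers of 2: 2^1 = 2 <= 7/2, 2^2 = 4 > 7/2.
So the smallest such N is 2. Check: g(2) = 1/(1 * 4) = 1/4 < 2/7.

2


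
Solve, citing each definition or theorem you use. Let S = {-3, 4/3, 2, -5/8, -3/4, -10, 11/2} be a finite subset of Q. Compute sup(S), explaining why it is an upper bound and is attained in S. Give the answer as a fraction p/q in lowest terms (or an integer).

S is finite, so sup(S) = max(S).
Sorted decreasing:
11/2, 2, 4/3, -5/8, -3/4, -3, -10
The extremum is 11/2.
For every x in S, x <= 11/2. And 11/2 is in S, so it is attained.
Therefore sup(S) = 11/2.

11/2


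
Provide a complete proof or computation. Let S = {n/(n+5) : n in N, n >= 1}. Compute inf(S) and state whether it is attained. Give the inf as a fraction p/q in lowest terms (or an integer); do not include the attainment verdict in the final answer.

Analysis:
- Values: 1/6, 2/7, 3/8, 4/9, ... strictly increasing.
- Minimum is 1/6 (n=1); inf = 1/6 (attained).
- n/(n+5) = 1 - 5/(n+5) -> 1 from below as n -> infinity, and never equals 1.
- So sup = 1 (not attained).
Conclusion: inf(S) = 1/6, attained in S.

1/6


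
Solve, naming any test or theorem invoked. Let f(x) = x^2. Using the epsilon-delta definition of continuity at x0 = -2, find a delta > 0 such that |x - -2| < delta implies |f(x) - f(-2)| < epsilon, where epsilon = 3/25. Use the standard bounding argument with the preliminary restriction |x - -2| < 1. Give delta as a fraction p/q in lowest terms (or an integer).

Factor: |x^2 - (-2)^2| = |x - -2| * |x + -2|.
Impose |x - -2| < 1 first. Then |x + -2| = |(x - -2) + 2*(-2)| <= |x - -2| + 2*|-2| < 1 + 4 = 5.
So |x^2 - (-2)^2| < delta * 5.
We need delta * 5 <= 3/25, i.e. delta <= 3/25/5 = 3/125.
Since 3/125 < 1, this is tighter than 1; take delta = 3/125.
So delta = 3/125 works.

3/125


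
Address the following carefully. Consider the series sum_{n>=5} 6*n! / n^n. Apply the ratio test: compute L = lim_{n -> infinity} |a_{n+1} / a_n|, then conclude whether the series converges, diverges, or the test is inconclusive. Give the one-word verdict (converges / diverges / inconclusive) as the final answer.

Let a_n denote the general term. Form the ratio a_{n+1}/a_n and simplify:
a_{n+1}/a_n = (n/(n + 1))^n
Take the limit as n -> infinity: L = exp(-1).
Since L = exp(-1) < 1, the ratio test implies the series converges.

converges


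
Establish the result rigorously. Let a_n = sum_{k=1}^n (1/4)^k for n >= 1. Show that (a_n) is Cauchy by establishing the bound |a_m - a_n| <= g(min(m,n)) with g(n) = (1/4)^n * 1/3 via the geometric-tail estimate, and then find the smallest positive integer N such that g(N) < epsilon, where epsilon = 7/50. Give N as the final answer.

For m > n >= 1: |a_m - a_n| = sum_{k=n+1}^m (1/4)^k < sum_{k=n+1}^infinity (1/4)^k = (1/4)^(n+1) / (1 - 1/4) = (1/4)^n * (1/4) * (4/3) = (1/4)^n * 1/3.
So g(n) = (1/4)^n / 3. Since g(n) -> 0, (a_n) is Cauchy.
Now solve g(N) < 7/50: (1/4)^N / 3 < 7/50 <=> 4^N > 1 / (3 * 7/50) = 50/21.
Check powers of 4: 4^0 = 1 <= 50/21, 4^1 = 4 > 50/21.
So the smallest such N is 1. Check: g(1) = 1/(3 * 4) = 1/12 < 7/50.

1


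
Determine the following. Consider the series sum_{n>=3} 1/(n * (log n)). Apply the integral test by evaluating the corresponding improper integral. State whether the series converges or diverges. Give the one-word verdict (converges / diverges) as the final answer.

Let f(x) = 1/(x*log(x)). Then f is positive, continuous, and decreasing on [3, infinity), so the integral test applies.
Compute the improper integral int_{3}^infinity f(x) dx:
  antiderivative F(x) = log(log(x)).
  F(x) = log(log(x)) -> infinity as x -> infinity. The integral diverges, so by the integral test, the series diverges.

diverges


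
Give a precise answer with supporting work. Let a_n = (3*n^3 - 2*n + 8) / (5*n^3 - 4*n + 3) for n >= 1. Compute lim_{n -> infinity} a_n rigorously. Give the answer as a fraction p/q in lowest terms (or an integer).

Divide numerator and denominator by n^3, the highest power:
numerator / n^3 = 3 - 2/n^2 + 8/n^3
denominator / n^3 = 5 - 4/n^2 + 3/n^3
As n -> infinity, all terms of the form c/n^k (k >= 1) tend to 0.
So numerator / n^3 -> 3 and denominator / n^3 -> 5.
Therefore lim a_n = 3/5.

3/5


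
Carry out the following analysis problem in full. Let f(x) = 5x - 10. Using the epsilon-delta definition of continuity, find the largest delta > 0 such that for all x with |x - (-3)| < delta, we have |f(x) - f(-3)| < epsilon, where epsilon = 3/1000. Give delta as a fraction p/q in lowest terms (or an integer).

We compute f(-3) = 5*(-3) - 10 = -25.
|f(x) - f(-3)| = |5x - 10 - (-25)| = |5(x - (-3))| = 5|x - (-3)|.
We need 5|x - (-3)| < 3/1000, i.e. |x - (-3)| < 3/1000 / 5 = 3/5000.
So any delta <= 3/5000 works. Conversely, if delta > 3/5000, then x = -3 + 3/5000 satisfies |x - (-3)| = 3/5000 < delta but |f(x) - f(-3)| = 5 * 3/5000 = 3/1000, which is not < 3/1000; so no larger delta works.
Hence the largest such delta is 3/5000.

3/5000


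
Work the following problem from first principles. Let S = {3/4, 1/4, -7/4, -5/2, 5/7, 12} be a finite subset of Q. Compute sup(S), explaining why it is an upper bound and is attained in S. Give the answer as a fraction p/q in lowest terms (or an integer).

S is finite, so sup(S) = max(S).
Sorted decreasing:
12, 3/4, 5/7, 1/4, -7/4, -5/2
The extremum is 12.
For every x in S, x <= 12. And 12 is in S, so it is attained.
Therefore sup(S) = 12.

12


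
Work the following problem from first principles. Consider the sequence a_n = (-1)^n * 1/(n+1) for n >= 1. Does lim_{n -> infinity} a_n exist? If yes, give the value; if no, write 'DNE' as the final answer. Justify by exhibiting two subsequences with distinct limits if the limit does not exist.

Examine the behaviour of a_n along subsequences.
Even-n subsequence a_{2k} = 1/(2k+1) -> 0. Odd-n subsequence a_{2k+1} = -1/(2k+2) -> 0. Both tend to 0, which suggests the limit is 0; verify directly.
|a_n - 0| = 1/(n+1) < 1/n for every n >= 1.
Given epsilon > 0, choose a positive integer N > 1/epsilon. Then for all n >= N, |a_n| < 1/n <= 1/N < epsilon.
So by the definition of the limit, lim a_n exists and equals 0.

0


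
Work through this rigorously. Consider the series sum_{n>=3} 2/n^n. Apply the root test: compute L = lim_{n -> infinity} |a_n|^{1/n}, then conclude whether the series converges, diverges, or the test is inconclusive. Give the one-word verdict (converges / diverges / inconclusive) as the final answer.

Let a_n denote the general term. Form |a_n|^(1/n) and simplify:
|a_n|^(1/n) = 2^(1/n)/n
Take the limit as n -> infinity: L = 0.
Since L = 0 < 1, the root test implies convergence.

converges


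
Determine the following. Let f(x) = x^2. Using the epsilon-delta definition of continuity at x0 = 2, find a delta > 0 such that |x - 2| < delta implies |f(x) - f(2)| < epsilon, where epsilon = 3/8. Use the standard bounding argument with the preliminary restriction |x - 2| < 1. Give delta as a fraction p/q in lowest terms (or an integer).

Factor: |x^2 - (2)^2| = |x - 2| * |x + 2|.
Impose |x - 2| < 1 first. Then |x + 2| = |(x - 2) + 2*(2)| <= |x - 2| + 2*|2| < 1 + 4 = 5.
So |x^2 - (2)^2| < delta * 5.
We need delta * 5 <= 3/8, i.e. delta <= 3/8/5 = 3/40.
Since 3/40 < 1, this is tighter than 1; take delta = 3/40.
So delta = 3/40 works.

3/40


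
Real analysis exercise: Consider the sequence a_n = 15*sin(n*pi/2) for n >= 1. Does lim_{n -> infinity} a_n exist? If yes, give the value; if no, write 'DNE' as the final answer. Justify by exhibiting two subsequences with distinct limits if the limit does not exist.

Examine the behaviour of a_n along subsequences.
a_{4k+1} = 15*sin(pi/2 + 2k*pi) = 15 -> 15. a_{4k+3} = 15*sin(3pi/2 + 2k*pi) = -15 -> -15.
Since these two subsequential limits are 15 and -15, distinct, the full sequence cannot converge (a convergent sequence has all subsequences tending to the same limit). So lim a_n does not exist.

DNE


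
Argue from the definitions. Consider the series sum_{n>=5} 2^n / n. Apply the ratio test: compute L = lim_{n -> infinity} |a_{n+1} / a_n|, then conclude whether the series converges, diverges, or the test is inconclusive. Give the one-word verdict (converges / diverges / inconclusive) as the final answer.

Let a_n denote the general term. Form the ratio a_{n+1}/a_n and simplify:
a_{n+1}/a_n = 2*n/(n + 1)
Take the limit as n -> infinity: L = 2.
Since L = 2 > 1 (or L = infinity), the ratio test implies the series diverges.

diverges


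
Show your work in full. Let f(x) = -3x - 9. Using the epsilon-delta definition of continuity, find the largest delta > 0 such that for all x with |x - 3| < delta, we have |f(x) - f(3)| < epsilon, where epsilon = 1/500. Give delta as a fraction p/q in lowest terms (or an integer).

We compute f(3) = -3*(3) - 9 = -18.
|f(x) - f(3)| = |-3x - 9 - (-18)| = |-3(x - 3)| = 3|x - 3|.
We need 3|x - 3| < 1/500, i.e. |x - 3| < 1/500 / 3 = 1/1500.
So any delta <= 1/1500 works. Conversely, if delta > 1/1500, then x = 3 + 1/1500 satisfies |x - 3| = 1/1500 < delta but |f(x) - f(3)| = 3 * 1/1500 = 1/500, which is not < 1/500; so no larger delta works.
Hence the largest such delta is 1/1500.

1/1500


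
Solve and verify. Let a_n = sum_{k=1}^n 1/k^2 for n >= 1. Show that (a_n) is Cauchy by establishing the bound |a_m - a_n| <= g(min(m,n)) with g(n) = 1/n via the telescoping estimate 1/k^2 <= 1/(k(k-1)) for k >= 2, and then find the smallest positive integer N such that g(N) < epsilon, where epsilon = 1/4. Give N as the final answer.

For m > n >= 1: |a_m - a_n| = sum_{k=n+1}^m 1/k^2.
Use 1/k^2 <= 1/(k(k-1)) = 1/(k-1) - 1/k for k >= 2:
sum_{k=n+1}^m 1/k^2 <= sum_{k=n+1}^m (1/(k-1) - 1/k) = 1/n - 1/m <= 1/n.
By symmetry the same bound holds with n,m swapped, so |a_m - a_n| <= 1/min(m,n) = g(min(m,n)). Since g(n) -> 0, (a_n) is Cauchy.
Now solve g(N) < 1/4: 1/N < 1/4 <=> N > 1/(1/4) = 4.
The smallest integer strictly greater than 4 is N = 5.
Check: g(5) = 1/5 < 1/4; g(4) = 1/4 >= 1/4. So N = 5.

5


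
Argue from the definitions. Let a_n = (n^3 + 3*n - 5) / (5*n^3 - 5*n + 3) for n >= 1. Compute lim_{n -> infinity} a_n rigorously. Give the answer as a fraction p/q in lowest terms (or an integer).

Divide numerator and denominator by n^3, the highest power:
numerator / n^3 = 1 + 3/n^2 - 5/n^3
denominator / n^3 = 5 - 5/n^2 + 3/n^3
As n -> infinity, all terms of the form c/n^k (k >= 1) tend to 0.
So numerator / n^3 -> 1 and denominator / n^3 -> 5.
Therefore lim a_n = 1/5.

1/5


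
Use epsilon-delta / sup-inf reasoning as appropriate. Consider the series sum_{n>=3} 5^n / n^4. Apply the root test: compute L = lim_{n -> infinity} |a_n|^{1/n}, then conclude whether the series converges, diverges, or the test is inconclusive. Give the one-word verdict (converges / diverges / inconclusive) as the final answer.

Let a_n denote the general term. Form |a_n|^(1/n) and simplify:
|a_n|^(1/n) = 5/n^(4/n)
Take the limit as n -> infinity: L = 5.
Since L = 5 > 1, the root test implies divergence.

diverges


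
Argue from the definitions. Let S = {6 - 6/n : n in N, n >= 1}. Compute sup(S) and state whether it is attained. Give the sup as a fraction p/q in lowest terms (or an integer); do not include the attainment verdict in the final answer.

Analysis:
- Values: 0, 3, 4, 9/2, ... strictly increasing.
- Minimum is 0 (n=1); inf = 0 (attained).
- 6 - 6/n -> 6 from below; sup = 6, not attained.
Conclusion: sup(S) = 6, not attained in S.

6


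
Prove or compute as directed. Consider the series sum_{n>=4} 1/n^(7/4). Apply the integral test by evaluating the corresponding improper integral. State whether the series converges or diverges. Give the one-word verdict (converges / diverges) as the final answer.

Let f(x) = x^(-7/4). Then f is positive, continuous, and decreasing on [4, infinity), so the integral test applies.
Compute the improper integral int_{4}^infinity f(x) dx:
  antiderivative F(x) = -4/(3*x^(3/4)).
  As x -> infinity, F(x) -> 0 (since p = 7/4 > 1).
  So int = F(infinity) - F(4) = 0 - (-sqrt(2)/3) = sqrt(2)/3.
  Finite, so by the integral test, the series converges.

converges


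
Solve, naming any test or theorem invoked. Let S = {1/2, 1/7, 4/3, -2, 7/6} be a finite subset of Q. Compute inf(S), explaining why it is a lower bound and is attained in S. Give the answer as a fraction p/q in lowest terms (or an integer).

S is finite, so inf(S) = min(S).
Sorted increasing:
-2, 1/7, 1/2, 7/6, 4/3
The extremum is -2.
For every x in S, x >= -2. And -2 is in S, so it is attained.
Therefore inf(S) = -2.

-2


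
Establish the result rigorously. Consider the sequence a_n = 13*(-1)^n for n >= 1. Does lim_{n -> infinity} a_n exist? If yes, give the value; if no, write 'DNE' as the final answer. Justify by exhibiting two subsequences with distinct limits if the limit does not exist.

Examine the behaviour of a_n along subsequences.
Even-n subsequence a_{2k} = 13 -> 13. Odd-n subsequence a_{2k+1} = -13 -> -13.
Since these two subsequential limits are 13 and -13, distinct, the full sequence cannot converge (a convergent sequence has all subsequences tending to the same limit). So lim a_n does not exist.

DNE


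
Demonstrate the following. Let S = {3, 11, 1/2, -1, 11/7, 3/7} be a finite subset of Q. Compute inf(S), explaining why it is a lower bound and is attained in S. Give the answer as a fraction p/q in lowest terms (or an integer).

S is finite, so inf(S) = min(S).
Sorted increasing:
-1, 3/7, 1/2, 11/7, 3, 11
The extremum is -1.
For every x in S, x >= -1. And -1 is in S, so it is attained.
Therefore inf(S) = -1.

-1


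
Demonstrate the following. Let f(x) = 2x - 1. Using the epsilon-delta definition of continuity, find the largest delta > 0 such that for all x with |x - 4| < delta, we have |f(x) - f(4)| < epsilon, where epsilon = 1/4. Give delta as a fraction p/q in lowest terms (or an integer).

We compute f(4) = 2*(4) - 1 = 7.
|f(x) - f(4)| = |2x - 1 - (7)| = |2(x - 4)| = 2|x - 4|.
We need 2|x - 4| < 1/4, i.e. |x - 4| < 1/4 / 2 = 1/8.
So any delta <= 1/8 works. Conversely, if delta > 1/8, then x = 4 + 1/8 satisfies |x - 4| = 1/8 < delta but |f(x) - f(4)| = 2 * 1/8 = 1/4, which is not < 1/4; so no larger delta works.
Hence the largest such delta is 1/8.

1/8


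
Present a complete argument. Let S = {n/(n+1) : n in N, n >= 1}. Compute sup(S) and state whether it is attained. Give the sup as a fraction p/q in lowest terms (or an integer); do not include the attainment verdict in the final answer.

Analysis:
- Values: 1/2, 2/3, 3/4, 4/5, ... strictly increasing.
- Minimum is 1/2 (n=1); inf = 1/2 (attained).
- n/(n+1) = 1 - 1/(n+1) -> 1 from below as n -> infinity, and never equals 1.
- So sup = 1 (not attained).
Conclusion: sup(S) = 1, not attained in S.

1


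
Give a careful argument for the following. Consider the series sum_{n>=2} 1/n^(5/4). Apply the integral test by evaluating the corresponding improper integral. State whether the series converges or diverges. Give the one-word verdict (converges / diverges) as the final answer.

Let f(x) = x^(-5/4). Then f is positive, continuous, and decreasing on [2, infinity), so the integral test applies.
Compute the improper integral int_{2}^infinity f(x) dx:
  antiderivative F(x) = -4/x^(1/4).
  As x -> infinity, F(x) -> 0 (since p = 5/4 > 1).
  So int = F(infinity) - F(2) = 0 - (-2*2^(3/4)) = 2*2^(3/4).
  Finite, so by the integral test, the series converges.

converges


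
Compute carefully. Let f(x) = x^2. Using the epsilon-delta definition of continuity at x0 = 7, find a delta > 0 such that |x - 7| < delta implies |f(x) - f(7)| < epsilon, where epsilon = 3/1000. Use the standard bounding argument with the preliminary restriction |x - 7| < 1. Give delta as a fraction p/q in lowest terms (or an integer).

Factor: |x^2 - (7)^2| = |x - 7| * |x + 7|.
Impose |x - 7| < 1 first. Then |x + 7| = |(x - 7) + 2*(7)| <= |x - 7| + 2*|7| < 1 + 14 = 15.
So |x^2 - (7)^2| < delta * 15.
We need delta * 15 <= 3/1000, i.e. delta <= 3/1000/15 = 1/5000.
Since 1/5000 < 1, this is tighter than 1; take delta = 1/5000.
So delta = 1/5000 works.

1/5000


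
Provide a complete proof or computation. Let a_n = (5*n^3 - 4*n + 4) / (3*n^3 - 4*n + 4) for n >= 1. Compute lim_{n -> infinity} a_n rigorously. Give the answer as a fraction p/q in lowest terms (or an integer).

Divide numerator and denominator by n^3, the highest power:
numerator / n^3 = 5 - 4/n^2 + 4/n^3
denominator / n^3 = 3 - 4/n^2 + 4/n^3
As n -> infinity, all terms of the form c/n^k (k >= 1) tend to 0.
So numerator / n^3 -> 5 and denominator / n^3 -> 3.
Therefore lim a_n = 5/3.

5/3


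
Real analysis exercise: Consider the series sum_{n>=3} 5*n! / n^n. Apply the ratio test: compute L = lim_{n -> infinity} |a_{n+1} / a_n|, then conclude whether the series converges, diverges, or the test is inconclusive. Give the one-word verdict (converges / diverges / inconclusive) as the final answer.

Let a_n denote the general term. Form the ratio a_{n+1}/a_n and simplify:
a_{n+1}/a_n = (n/(n + 1))^n
Take the limit as n -> infinity: L = exp(-1).
Since L = exp(-1) < 1, the ratio test implies the series converges.

converges


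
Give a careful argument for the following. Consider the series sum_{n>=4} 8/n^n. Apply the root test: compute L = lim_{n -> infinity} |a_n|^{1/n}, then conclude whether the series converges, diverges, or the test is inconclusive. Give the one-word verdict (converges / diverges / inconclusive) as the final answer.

Let a_n denote the general term. Form |a_n|^(1/n) and simplify:
|a_n|^(1/n) = 2^(3/n)/n
Take the limit as n -> infinity: L = 0.
Since L = 0 < 1, the root test implies convergence.

converges


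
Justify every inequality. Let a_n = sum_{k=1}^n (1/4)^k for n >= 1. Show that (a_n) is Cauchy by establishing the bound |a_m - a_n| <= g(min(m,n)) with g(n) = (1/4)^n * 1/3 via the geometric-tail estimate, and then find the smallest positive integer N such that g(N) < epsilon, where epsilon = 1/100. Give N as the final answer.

For m > n >= 1: |a_m - a_n| = sum_{k=n+1}^m (1/4)^k < sum_{k=n+1}^infinity (1/4)^k = (1/4)^(n+1) / (1 - 1/4) = (1/4)^n * (1/4) * (4/3) = (1/4)^n * 1/3.
So g(n) = (1/4)^n / 3. Since g(n) -> 0, (a_n) is Cauchy.
Now solve g(N) < 1/100: (1/4)^N / 3 < 1/100 <=> 4^N > 1 / (3 * 1/100) = 100/3.
Check powers of 4: 4^2 = 16 <= 100/3, 4^3 = 64 > 100/3.
So the smallest such N is 3. Check: g(3) = 1/(3 * 64) = 1/192 < 1/100.

3


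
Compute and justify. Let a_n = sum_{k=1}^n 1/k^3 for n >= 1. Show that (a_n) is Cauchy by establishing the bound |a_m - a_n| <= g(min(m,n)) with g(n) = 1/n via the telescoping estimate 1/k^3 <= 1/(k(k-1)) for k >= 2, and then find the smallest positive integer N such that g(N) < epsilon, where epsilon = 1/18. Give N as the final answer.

For m > n >= 1: |a_m - a_n| = sum_{k=n+1}^m 1/k^3.
Use 1/k^3 <= 1/(k(k-1)) = 1/(k-1) - 1/k for k >= 2 (which holds since k^3 >= k^2 >= k(k-1) for k >= 2):
sum_{k=n+1}^m 1/k^3 <= sum_{k=n+1}^m (1/(k-1) - 1/k) = 1/n - 1/m <= 1/n.
By symmetry the same bound holds with n,m swapped, so |a_m - a_n| <= 1/min(m,n) = g(min(m,n)). Since g(n) -> 0, (a_n) is Cauchy.
Now solve g(N) < 1/18: 1/N < 1/18 <=> N > 1/(1/18) = 18.
The smallest integer strictly greater than 18 is N = 19.
Check: g(19) = 1/19 < 1/18; g(18) = 1/18 >= 1/18. So N = 19.

19


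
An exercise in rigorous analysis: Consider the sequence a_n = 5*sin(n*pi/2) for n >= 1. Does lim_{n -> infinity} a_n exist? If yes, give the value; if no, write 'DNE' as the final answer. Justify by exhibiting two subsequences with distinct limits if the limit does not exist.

Examine the behaviour of a_n along subsequences.
a_{4k+1} = 5*sin(pi/2 + 2k*pi) = 5 -> 5. a_{4k+3} = 5*sin(3pi/2 + 2k*pi) = -5 -> -5.
Since these two subsequential limits are 5 and -5, distinct, the full sequence cannot converge (a convergent sequence has all subsequences tending to the same limit). So lim a_n does not exist.

DNE


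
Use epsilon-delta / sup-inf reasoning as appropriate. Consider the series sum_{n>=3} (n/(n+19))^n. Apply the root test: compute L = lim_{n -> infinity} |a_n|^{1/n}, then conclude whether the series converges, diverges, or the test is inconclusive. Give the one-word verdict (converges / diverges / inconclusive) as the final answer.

Let a_n denote the general term. Form |a_n|^(1/n) and simplify:
|a_n|^(1/n) = n/(n + 19)
Take the limit as n -> infinity: L = 1.
Since L = 1, the root test is inconclusive. (In fact a_n = (n/(n+19))^n -> e^(-19) != 0, so the nth-term test shows divergence; but the root test itself gives no conclusion.)

inconclusive


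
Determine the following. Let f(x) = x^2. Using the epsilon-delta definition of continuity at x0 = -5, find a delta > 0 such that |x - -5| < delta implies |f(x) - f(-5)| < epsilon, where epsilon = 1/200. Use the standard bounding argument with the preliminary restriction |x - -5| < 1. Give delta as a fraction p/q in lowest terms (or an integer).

Factor: |x^2 - (-5)^2| = |x - -5| * |x + -5|.
Impose |x - -5| < 1 first. Then |x + -5| = |(x - -5) + 2*(-5)| <= |x - -5| + 2*|-5| < 1 + 10 = 11.
So |x^2 - (-5)^2| < delta * 11.
We need delta * 11 <= 1/200, i.e. delta <= 1/200/11 = 1/2200.
Since 1/2200 < 1, this is tighter than 1; take delta = 1/2200.
So delta = 1/2200 works.

1/2200


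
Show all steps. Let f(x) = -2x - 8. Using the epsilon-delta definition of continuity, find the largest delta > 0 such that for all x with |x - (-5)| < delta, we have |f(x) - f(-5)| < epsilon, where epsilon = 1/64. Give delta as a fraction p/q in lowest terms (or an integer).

We compute f(-5) = -2*(-5) - 8 = 2.
|f(x) - f(-5)| = |-2x - 8 - (2)| = |-2(x - (-5))| = 2|x - (-5)|.
We need 2|x - (-5)| < 1/64, i.e. |x - (-5)| < 1/64 / 2 = 1/128.
So any delta <= 1/128 works. Conversely, if delta > 1/128, then x = -5 + 1/128 satisfies |x - (-5)| = 1/128 < delta but |f(x) - f(-5)| = 2 * 1/128 = 1/64, which is not < 1/64; so no larger delta works.
Hence the largest such delta is 1/128.

1/128


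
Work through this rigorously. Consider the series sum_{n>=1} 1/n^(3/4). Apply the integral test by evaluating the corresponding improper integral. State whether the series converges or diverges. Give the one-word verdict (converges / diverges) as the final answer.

Let f(x) = x^(-3/4). Then f is positive, continuous, and decreasing on [1, infinity), so the integral test applies.
Compute the improper integral int_{1}^infinity f(x) dx:
  antiderivative F(x) = 4*x^(1/4).
  As x -> infinity, F(x) -> infinity (since p = 3/4 < 1).
  So the integral diverges. By the integral test, the series diverges.

diverges


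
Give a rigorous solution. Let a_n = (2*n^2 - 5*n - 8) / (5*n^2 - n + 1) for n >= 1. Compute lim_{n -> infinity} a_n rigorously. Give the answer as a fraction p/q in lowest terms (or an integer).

Divide numerator and denominator by n^2, the highest power:
numerator / n^2 = 2 - 5/n - 8/n^2
denominator / n^2 = 5 - 1/n + n^(-2)
As n -> infinity, all terms of the form c/n^k (k >= 1) tend to 0.
So numerator / n^2 -> 2 and denominator / n^2 -> 5.
Therefore lim a_n = 2/5.

2/5


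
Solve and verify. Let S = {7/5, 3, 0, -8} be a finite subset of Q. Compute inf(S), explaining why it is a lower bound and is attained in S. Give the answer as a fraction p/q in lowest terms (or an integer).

S is finite, so inf(S) = min(S).
Sorted increasing:
-8, 0, 7/5, 3
The extremum is -8.
For every x in S, x >= -8. And -8 is in S, so it is attained.
Therefore inf(S) = -8.

-8


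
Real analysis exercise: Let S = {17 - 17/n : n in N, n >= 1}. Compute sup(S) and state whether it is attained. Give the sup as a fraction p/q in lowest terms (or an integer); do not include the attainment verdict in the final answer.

Analysis:
- Values: 0, 17/2, 34/3, 51/4, ... strictly increasing.
- Minimum is 0 (n=1); inf = 0 (attained).
- 17 - 17/n -> 17 from below; sup = 17, not attained.
Conclusion: sup(S) = 17, not attained in S.

17


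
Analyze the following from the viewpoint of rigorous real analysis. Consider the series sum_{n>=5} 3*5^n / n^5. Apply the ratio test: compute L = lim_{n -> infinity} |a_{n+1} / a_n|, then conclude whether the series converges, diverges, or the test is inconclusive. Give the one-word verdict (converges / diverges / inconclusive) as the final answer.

Let a_n denote the general term. Form the ratio a_{n+1}/a_n and simplify:
a_{n+1}/a_n = 5*n^5/(n + 1)^5
Take the limit as n -> infinity: L = 5.
Since L = 5 > 1 (or L = infinity), the ratio test implies the series diverges.

diverges


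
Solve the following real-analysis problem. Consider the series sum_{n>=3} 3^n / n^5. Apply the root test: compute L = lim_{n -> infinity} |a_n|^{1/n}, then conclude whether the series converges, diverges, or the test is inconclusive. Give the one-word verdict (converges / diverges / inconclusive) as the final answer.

Let a_n denote the general term. Form |a_n|^(1/n) and simplify:
|a_n|^(1/n) = 3/n^(5/n)
Take the limit as n -> infinity: L = 3.
Since L = 3 > 1, the root test implies divergence.

diverges


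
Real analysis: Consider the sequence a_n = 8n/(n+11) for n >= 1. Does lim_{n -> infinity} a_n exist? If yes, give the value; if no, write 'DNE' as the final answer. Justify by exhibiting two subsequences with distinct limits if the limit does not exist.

Examine the behaviour of a_n along subsequences.
Even-n subsequence a_{2k} = 8(2k)/(2k+11) -> 8. Odd-n subsequence a_{2k+1} = 8(2k+1)/(2k+12) -> 8. Both tend to 8, which suggests the limit is 8; verify directly.
|a_n - 8| = |8n - 8(n+11)| / (n+11) = 88/(n+11) < 88/n for every n >= 1.
Given epsilon > 0, choose a positive integer N > 88/epsilon. Then for all n >= N, |a_n - 8| < 88/n <= 88/N < epsilon.
So by the definition of the limit, lim a_n exists and equals 8.

8


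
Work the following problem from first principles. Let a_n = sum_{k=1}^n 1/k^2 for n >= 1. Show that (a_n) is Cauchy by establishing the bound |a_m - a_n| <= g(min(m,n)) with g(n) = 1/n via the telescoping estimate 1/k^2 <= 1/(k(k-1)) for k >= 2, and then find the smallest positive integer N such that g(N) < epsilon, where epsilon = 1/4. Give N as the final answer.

For m > n >= 1: |a_m - a_n| = sum_{k=n+1}^m 1/k^2.
Use 1/k^2 <= 1/(k(k-1)) = 1/(k-1) - 1/k for k >= 2:
sum_{k=n+1}^m 1/k^2 <= sum_{k=n+1}^m (1/(k-1) - 1/k) = 1/n - 1/m <= 1/n.
By symmetry the same bound holds with n,m swapped, so |a_m - a_n| <= 1/min(m,n) = g(min(m,n)). Since g(n) -> 0, (a_n) is Cauchy.
Now solve g(N) < 1/4: 1/N < 1/4 <=> N > 1/(1/4) = 4.
The smallest integer strictly greater than 4 is N = 5.
Check: g(5) = 1/5 < 1/4; g(4) = 1/4 >= 1/4. So N = 5.

5


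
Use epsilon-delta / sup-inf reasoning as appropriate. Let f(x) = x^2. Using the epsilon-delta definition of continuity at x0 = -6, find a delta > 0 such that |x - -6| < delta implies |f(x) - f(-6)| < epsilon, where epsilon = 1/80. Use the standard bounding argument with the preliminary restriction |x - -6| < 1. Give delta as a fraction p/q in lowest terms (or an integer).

Factor: |x^2 - (-6)^2| = |x - -6| * |x + -6|.
Impose |x - -6| < 1 first. Then |x + -6| = |(x - -6) + 2*(-6)| <= |x - -6| + 2*|-6| < 1 + 12 = 13.
So |x^2 - (-6)^2| < delta * 13.
We need delta * 13 <= 1/80, i.e. delta <= 1/80/13 = 1/1040.
Since 1/1040 < 1, this is tighter than 1; take delta = 1/1040.
So delta = 1/1040 works.

1/1040


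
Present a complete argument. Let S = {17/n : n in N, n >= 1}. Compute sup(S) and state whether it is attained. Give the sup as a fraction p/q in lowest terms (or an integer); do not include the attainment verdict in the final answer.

Analysis:
- Values: 17, 17/2, 17/3, 17/4, ... strictly decreasing.
- The maximum is 17 (n=1); sup = 17 (attained).
- The set is bounded below by 0; 17/n -> 0 so 0 is the greatest lower bound.
- 0 is not in the set, so inf = 0 is not attained.
Conclusion: sup(S) = 17, attained in S.

17


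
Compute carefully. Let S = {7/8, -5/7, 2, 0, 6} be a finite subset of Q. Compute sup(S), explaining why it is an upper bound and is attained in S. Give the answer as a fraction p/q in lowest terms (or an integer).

S is finite, so sup(S) = max(S).
Sorted decreasing:
6, 2, 7/8, 0, -5/7
The extremum is 6.
For every x in S, x <= 6. And 6 is in S, so it is attained.
Therefore sup(S) = 6.

6


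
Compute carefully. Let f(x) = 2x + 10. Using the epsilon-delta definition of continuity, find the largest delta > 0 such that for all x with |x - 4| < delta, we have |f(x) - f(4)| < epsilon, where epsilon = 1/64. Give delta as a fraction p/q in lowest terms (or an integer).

We compute f(4) = 2*(4) + 10 = 18.
|f(x) - f(4)| = |2x + 10 - (18)| = |2(x - 4)| = 2|x - 4|.
We need 2|x - 4| < 1/64, i.e. |x - 4| < 1/64 / 2 = 1/128.
So any delta <= 1/128 works. Conversely, if delta > 1/128, then x = 4 + 1/128 satisfies |x - 4| = 1/128 < delta but |f(x) - f(4)| = 2 * 1/128 = 1/64, which is not < 1/64; so no larger delta works.
Hence the largest such delta is 1/128.

1/128
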